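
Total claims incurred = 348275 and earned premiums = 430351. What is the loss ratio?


Loss ratio = claims / premiums
= 348275 / 430351
= 0.8093


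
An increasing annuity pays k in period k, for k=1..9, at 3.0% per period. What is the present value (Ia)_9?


(Ia)_n = sum_{k=1}^{n} k * v^k, v = 1/(1+i)
v = 0.970874
Sum computed term by term:
(Ia)_9 = 37.3981


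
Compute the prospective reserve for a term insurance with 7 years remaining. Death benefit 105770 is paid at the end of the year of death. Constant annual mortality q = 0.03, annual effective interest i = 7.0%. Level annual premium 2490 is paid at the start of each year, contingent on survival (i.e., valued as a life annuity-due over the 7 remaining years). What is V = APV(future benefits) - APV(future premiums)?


v = 1/(1+i) = 0.934579
APV(future benefits) per unit = sum_{k=0}^{6} k_p_x * q * v^(k+1) = 0.149049
APV(future benefits) = 105770 * 0.149049 = 15764.8776
Life annuity-due factor ä_{x:7} = sum_{k=0}^{6} k_p_x * v^k = 5.316069
APV(future premiums) = 2490 * 5.316069 = 13237.0122
V = 15764.8776 - 13237.0122
= 2527.8654


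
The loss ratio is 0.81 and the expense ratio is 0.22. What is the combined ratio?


Combined ratio = loss ratio + expense ratio
= 0.81 + 0.22
= 1.03


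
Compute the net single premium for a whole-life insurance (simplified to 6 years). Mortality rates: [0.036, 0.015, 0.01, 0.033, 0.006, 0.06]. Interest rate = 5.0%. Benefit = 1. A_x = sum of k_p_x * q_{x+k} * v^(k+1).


v = 0.952381
Year 0: k_p_x=1.0, q=0.036, term=0.034286
Year 1: k_p_x=0.964, q=0.015, term=0.013116
Year 2: k_p_x=0.94954, q=0.01, term=0.008202
Year 3: k_p_x=0.940045, q=0.033, term=0.025521
Year 4: k_p_x=0.909023, q=0.006, term=0.004273
Year 5: k_p_x=0.903569, q=0.06, term=0.040455
A_x = 0.1259


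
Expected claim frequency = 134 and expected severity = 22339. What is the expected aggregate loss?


E[S] = E[N] * E[X]
= 134 * 22339
= 2.9934e+06


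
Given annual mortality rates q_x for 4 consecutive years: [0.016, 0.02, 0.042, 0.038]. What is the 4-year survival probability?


p_k = 1 - q_k for each year
Survival = product of (1 - q_k)
= 0.984 * 0.98 * 0.958 * 0.962
= 0.8887


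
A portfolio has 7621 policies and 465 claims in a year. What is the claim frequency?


frequency = claims / policies
= 465 / 7621
= 0.061


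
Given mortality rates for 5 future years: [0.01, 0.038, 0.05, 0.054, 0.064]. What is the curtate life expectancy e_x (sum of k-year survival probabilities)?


e_x = sum_{k=1}^{n} k_p_x
k_p_x values:
  1_p_x = 0.99
  2_p_x = 0.95238
  3_p_x = 0.904761
  4_p_x = 0.855904
  5_p_x = 0.801126
e_x = 4.5042


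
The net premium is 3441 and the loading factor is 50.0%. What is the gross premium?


Gross = net * (1 + loading)
= 3441 * (1 + 0.5)
= 3441 * 1.5
= 5161.5


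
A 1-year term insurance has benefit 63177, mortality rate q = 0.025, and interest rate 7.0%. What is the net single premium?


NSP = benefit * q * v
v = 1/(1+i) = 0.934579
NSP = 63177 * 0.025 * 0.934579
= 1476.0981


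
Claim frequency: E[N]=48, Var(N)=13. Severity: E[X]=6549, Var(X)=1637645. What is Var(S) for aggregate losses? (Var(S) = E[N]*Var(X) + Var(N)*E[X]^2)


Var(S) = E[N]*Var(X) + Var(N)*E[X]^2
= 48*1637645 + 13*6549^2
= 78606960 + 557562213
= 6.3617e+08


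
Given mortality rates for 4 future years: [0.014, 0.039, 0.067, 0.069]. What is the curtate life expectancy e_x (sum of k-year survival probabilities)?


e_x = sum_{k=1}^{n} k_p_x
k_p_x values:
  1_p_x = 0.986
  2_p_x = 0.947546
  3_p_x = 0.88406
  4_p_x = 0.82306
e_x = 3.6407


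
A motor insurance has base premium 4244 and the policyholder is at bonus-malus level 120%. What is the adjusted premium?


adjusted = base * BM_level / 100
= 4244 * 120 / 100
= 4244 * 1.2
= 5092.8


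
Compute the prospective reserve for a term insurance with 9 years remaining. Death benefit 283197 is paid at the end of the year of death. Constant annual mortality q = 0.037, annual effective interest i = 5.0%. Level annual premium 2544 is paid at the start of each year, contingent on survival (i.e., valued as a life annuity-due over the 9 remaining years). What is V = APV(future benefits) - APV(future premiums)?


v = 1/(1+i) = 0.952381
APV(future benefits) per unit = sum_{k=0}^{8} k_p_x * q * v^(k+1) = 0.230026
APV(future benefits) = 283197 * 0.230026 = 65142.7925
Life annuity-due factor ä_{x:9} = sum_{k=0}^{8} k_p_x * v^k = 6.527777
APV(future premiums) = 2544 * 6.527777 = 16606.6643
V = 65142.7925 - 16606.6643
= 48536.1283


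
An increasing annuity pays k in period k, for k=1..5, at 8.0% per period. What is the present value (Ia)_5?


(Ia)_n = sum_{k=1}^{n} k * v^k, v = 1/(1+i)
v = 0.925926
Sum computed term by term:
(Ia)_5 = 11.3651


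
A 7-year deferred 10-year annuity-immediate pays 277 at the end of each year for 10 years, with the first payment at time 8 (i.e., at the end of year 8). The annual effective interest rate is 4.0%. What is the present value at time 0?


PV at time 7 of the 10-year annuity-immediate:
a_n = 277 * (1-(1+0.04)^(-10))/0.04 = 2246.7181
Discount back 7 years to time 0:
PV = 2246.7181 * (1+0.04)^(-7)
= 2246.7181 * 0.759918
= 1707.3211


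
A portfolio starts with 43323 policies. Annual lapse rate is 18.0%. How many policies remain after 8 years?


remaining = initial * (1 - lapse)^years
= 43323 * (1 - 0.18)^8
= 43323 * 0.204414
= 8855.8314


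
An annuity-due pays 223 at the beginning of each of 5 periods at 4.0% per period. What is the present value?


PV_due = PMT * (1-(1+i)^(-n))/i * (1+i)
PV_immediate = 992.7564
PV_due = 992.7564 * 1.04
= 1032.4666


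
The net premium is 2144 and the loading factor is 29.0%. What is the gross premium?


Gross = net * (1 + loading)
= 2144 * (1 + 0.29)
= 2144 * 1.29
= 2765.76


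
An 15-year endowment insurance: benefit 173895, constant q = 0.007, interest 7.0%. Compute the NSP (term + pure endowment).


Term component = 10651.8817
Pure endowment = 15_p_x * v^15 * benefit = 0.899992 * 0.362446 * 173895 = 56724.3015
NSP = 67376.1832


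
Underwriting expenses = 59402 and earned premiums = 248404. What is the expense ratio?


Expense ratio = expenses / premiums
= 59402 / 248404
= 0.2391


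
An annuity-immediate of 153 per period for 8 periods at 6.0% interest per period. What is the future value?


FV = PMT * ((1+i)^n - 1) / i
= 153 * ((1.06)^8 - 1) / 0.06
= 153 * (1.593848 - 1) / 0.06
= 1514.3126


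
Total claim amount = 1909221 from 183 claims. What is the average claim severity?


severity = total / number
= 1909221 / 183
= 10432.9016


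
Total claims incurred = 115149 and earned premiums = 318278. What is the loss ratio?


Loss ratio = claims / premiums
= 115149 / 318278
= 0.3618


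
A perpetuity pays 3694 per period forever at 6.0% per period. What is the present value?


PV = PMT / i
= 3694 / 0.06
= 61566.6667


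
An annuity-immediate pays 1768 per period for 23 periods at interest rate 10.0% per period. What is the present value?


PV = PMT * (1 - (1+i)^(-n)) / i
= 1768 * (1 - (1+0.1)^(-23)) / 0.1
= 1768 * (1 - 0.111678) / 0.1
= 1768 * 8.883218
= 15705.5302


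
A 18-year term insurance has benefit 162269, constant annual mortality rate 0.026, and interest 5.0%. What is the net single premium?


NSP = benefit * sum_{k=0}^{n-1} k_p_x * q * v^(k+1)
With constant q=0.026, v=0.952381
Sum = 0.253632
NSP = 162269 * 0.253632
= 41156.5597


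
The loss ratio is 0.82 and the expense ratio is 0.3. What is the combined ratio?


Combined ratio = loss ratio + expense ratio
= 0.82 + 0.3
= 1.12


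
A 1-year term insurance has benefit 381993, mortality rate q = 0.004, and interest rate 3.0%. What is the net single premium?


NSP = benefit * q * v
v = 1/(1+i) = 0.970874
NSP = 381993 * 0.004 * 0.970874
= 1483.468


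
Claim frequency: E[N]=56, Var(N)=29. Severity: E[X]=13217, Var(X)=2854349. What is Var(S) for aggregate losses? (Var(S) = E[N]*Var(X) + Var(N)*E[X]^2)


Var(S) = E[N]*Var(X) + Var(N)*E[X]^2
= 56*2854349 + 29*13217^2
= 159843544 + 5065983581
= 5.2258e+09


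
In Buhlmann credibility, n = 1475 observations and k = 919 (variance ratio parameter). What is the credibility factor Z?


Z = n / (n + k)
= 1475 / (1475 + 919)
= 1475 / 2394
= 0.6161


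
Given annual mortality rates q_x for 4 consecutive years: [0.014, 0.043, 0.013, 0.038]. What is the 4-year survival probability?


p_k = 1 - q_k for each year
Survival = product of (1 - q_k)
= 0.986 * 0.957 * 0.987 * 0.962
= 0.8959


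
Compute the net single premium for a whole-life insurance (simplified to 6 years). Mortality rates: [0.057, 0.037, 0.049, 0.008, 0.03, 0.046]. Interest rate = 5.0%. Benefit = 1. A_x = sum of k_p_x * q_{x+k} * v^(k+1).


v = 0.952381
Year 0: k_p_x=1.0, q=0.057, term=0.054286
Year 1: k_p_x=0.943, q=0.037, term=0.031647
Year 2: k_p_x=0.908109, q=0.049, term=0.038438
Year 3: k_p_x=0.863612, q=0.008, term=0.005684
Year 4: k_p_x=0.856703, q=0.03, term=0.020137
Year 5: k_p_x=0.831002, q=0.046, term=0.028525
A_x = 0.1787


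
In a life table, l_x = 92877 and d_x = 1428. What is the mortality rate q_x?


q_x = d_x / l_x
= 1428 / 92877
= 0.0154


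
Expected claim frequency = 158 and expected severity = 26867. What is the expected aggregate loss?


E[S] = E[N] * E[X]
= 158 * 26867
= 4.2450e+06


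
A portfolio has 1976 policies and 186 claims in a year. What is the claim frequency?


frequency = claims / policies
= 186 / 1976
= 0.0941


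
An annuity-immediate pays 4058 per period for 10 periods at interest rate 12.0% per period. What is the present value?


PV = PMT * (1 - (1+i)^(-n)) / i
= 4058 * (1 - (1+0.12)^(-10)) / 0.12
= 4058 * (1 - 0.321973) / 0.12
= 4058 * 5.650223
= 22928.605


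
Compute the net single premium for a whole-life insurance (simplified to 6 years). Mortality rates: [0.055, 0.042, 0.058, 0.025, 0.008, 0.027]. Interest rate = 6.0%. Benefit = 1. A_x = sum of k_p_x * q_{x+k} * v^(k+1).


v = 0.943396
Year 0: k_p_x=1.0, q=0.055, term=0.051887
Year 1: k_p_x=0.945, q=0.042, term=0.035324
Year 2: k_p_x=0.90531, q=0.058, term=0.044087
Year 3: k_p_x=0.852802, q=0.025, term=0.016887
Year 4: k_p_x=0.831482, q=0.008, term=0.004971
Year 5: k_p_x=0.82483, q=0.027, term=0.0157
A_x = 0.1689


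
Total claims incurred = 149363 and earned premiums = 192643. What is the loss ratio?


Loss ratio = claims / premiums
= 149363 / 192643
= 0.7753


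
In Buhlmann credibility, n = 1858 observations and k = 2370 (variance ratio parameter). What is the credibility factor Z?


Z = n / (n + k)
= 1858 / (1858 + 2370)
= 1858 / 4228
= 0.4395


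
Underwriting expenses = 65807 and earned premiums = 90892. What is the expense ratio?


Expense ratio = expenses / premiums
= 65807 / 90892
= 0.724


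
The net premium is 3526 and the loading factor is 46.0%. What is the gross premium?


Gross = net * (1 + loading)
= 3526 * (1 + 0.46)
= 3526 * 1.46
= 5147.96


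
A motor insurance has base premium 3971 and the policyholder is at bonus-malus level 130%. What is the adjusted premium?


adjusted = base * BM_level / 100
= 3971 * 130 / 100
= 3971 * 1.3
= 5162.3


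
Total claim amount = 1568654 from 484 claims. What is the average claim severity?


severity = total / number
= 1568654 / 484
= 3241.0207


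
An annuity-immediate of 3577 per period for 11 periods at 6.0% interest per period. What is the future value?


FV = PMT * ((1+i)^n - 1) / i
= 3577 * ((1.06)^11 - 1) / 0.06
= 3577 * (1.898299 - 1) / 0.06
= 53553.5657


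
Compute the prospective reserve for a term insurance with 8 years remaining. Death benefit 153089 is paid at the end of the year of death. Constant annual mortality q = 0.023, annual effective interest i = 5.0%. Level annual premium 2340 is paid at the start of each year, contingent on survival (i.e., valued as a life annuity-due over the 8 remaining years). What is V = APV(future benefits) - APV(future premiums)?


v = 1/(1+i) = 0.952381
APV(future benefits) per unit = sum_{k=0}^{7} k_p_x * q * v^(k+1) = 0.138038
APV(future benefits) = 153089 * 0.138038 = 21132.1609
Life annuity-due factor ä_{x:8} = sum_{k=0}^{7} k_p_x * v^k = 6.301753
APV(future premiums) = 2340 * 6.301753 = 14746.1023
V = 21132.1609 - 14746.1023
= 6386.0586


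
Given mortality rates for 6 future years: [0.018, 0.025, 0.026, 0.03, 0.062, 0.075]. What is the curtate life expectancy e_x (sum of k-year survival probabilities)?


e_x = sum_{k=1}^{n} k_p_x
k_p_x values:
  1_p_x = 0.982
  2_p_x = 0.95745
  3_p_x = 0.932556
  4_p_x = 0.90458
  5_p_x = 0.848496
  6_p_x = 0.784858
e_x = 5.4099


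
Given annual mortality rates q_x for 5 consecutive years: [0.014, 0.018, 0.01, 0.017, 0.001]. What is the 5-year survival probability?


p_k = 1 - q_k for each year
Survival = product of (1 - q_k)
= 0.986 * 0.982 * 0.99 * 0.983 * 0.999
= 0.9413


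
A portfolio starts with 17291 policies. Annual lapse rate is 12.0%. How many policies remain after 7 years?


remaining = initial * (1 - lapse)^years
= 17291 * (1 - 0.12)^7
= 17291 * 0.408676
= 7066.4097


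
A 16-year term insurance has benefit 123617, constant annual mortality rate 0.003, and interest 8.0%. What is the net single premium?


NSP = benefit * sum_{k=0}^{n-1} k_p_x * q * v^(k+1)
With constant q=0.003, v=0.925926
Sum = 0.026089
NSP = 123617 * 0.026089
= 3225.1053


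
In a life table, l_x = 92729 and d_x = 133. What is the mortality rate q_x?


q_x = d_x / l_x
= 133 / 92729
= 0.0014


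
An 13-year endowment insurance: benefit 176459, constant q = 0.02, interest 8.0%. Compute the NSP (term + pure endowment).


Term component = 25312.4105
Pure endowment = 13_p_x * v^13 * benefit = 0.769022 * 0.367698 * 176459 = 49896.9473
NSP = 75209.3579


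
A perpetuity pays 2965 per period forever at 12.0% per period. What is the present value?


PV = PMT / i
= 2965 / 0.12
= 24708.3333


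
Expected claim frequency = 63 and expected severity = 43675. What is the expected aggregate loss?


E[S] = E[N] * E[X]
= 63 * 43675
= 2.7515e+06


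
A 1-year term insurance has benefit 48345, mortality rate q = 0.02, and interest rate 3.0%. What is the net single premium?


NSP = benefit * q * v
v = 1/(1+i) = 0.970874
NSP = 48345 * 0.02 * 0.970874
= 938.7379


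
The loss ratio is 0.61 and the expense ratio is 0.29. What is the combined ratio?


Combined ratio = loss ratio + expense ratio
= 0.61 + 0.29
= 0.9


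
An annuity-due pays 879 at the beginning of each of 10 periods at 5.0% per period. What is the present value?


PV_due = PMT * (1-(1+i)^(-n))/i * (1+i)
PV_immediate = 6787.405
PV_due = 6787.405 * 1.05
= 7126.7753


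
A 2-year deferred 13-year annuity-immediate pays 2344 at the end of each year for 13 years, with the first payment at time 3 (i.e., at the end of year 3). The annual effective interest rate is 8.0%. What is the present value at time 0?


PV at time 2 of the 13-year annuity-immediate:
a_n = 2344 * (1-(1+0.08)^(-13))/0.08 = 18526.4508
Discount back 2 years to time 0:
PV = 18526.4508 * (1+0.08)^(-2)
= 18526.4508 * 0.857339
= 15883.4455


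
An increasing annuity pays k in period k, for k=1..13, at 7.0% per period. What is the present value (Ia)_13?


(Ia)_n = sum_{k=1}^{n} k * v^k, v = 1/(1+i)
v = 0.934579
Sum computed term by term:
(Ia)_13 = 50.6878


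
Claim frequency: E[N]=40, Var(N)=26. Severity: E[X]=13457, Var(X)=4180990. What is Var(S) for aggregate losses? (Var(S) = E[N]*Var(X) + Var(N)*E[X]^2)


Var(S) = E[N]*Var(X) + Var(N)*E[X]^2
= 40*4180990 + 26*13457^2
= 167239600 + 4708362074
= 4.8756e+09


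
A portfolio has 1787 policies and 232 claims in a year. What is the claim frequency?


frequency = claims / policies
= 232 / 1787
= 0.1298


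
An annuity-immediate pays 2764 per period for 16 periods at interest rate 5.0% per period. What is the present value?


PV = PMT * (1 - (1+i)^(-n)) / i
= 2764 * (1 - (1+0.05)^(-16)) / 0.05
= 2764 * (1 - 0.458112) / 0.05
= 2764 * 10.83777
= 29955.5951


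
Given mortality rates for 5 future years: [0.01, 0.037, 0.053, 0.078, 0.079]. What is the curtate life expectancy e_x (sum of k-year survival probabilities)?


e_x = sum_{k=1}^{n} k_p_x
k_p_x values:
  1_p_x = 0.99
  2_p_x = 0.95337
  3_p_x = 0.902841
  4_p_x = 0.83242
  5_p_x = 0.766659
e_x = 4.4453


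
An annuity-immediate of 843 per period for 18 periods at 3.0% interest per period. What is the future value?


FV = PMT * ((1+i)^n - 1) / i
= 843 * ((1.03)^18 - 1) / 0.03
= 843 * (1.702433 - 1) / 0.03
= 19738.369


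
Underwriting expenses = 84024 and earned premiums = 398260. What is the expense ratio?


Expense ratio = expenses / premiums
= 84024 / 398260
= 0.211


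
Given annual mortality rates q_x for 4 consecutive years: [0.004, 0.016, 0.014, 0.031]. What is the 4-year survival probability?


p_k = 1 - q_k for each year
Survival = product of (1 - q_k)
= 0.996 * 0.984 * 0.986 * 0.969
= 0.9364


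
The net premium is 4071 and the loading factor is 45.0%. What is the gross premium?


Gross = net * (1 + loading)
= 4071 * (1 + 0.45)
= 4071 * 1.45
= 5902.95


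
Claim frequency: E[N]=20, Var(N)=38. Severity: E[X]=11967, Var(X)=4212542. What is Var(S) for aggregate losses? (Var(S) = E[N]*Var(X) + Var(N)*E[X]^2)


Var(S) = E[N]*Var(X) + Var(N)*E[X]^2
= 20*4212542 + 38*11967^2
= 84250840 + 5441945382
= 5.5262e+09


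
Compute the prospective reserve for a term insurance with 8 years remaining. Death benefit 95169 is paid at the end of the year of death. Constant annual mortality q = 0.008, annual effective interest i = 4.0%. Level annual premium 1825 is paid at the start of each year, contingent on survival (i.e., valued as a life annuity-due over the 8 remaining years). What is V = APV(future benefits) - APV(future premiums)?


v = 1/(1+i) = 0.961538
APV(future benefits) per unit = sum_{k=0}^{7} k_p_x * q * v^(k+1) = 0.052464
APV(future benefits) = 95169 * 0.052464 = 4992.9672
Life annuity-due factor ä_{x:8} = sum_{k=0}^{7} k_p_x * v^k = 6.820348
APV(future premiums) = 1825 * 6.820348 = 12447.1359
V = 4992.9672 - 12447.1359
= -7454.1687


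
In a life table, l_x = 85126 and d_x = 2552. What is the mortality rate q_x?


q_x = d_x / l_x
= 2552 / 85126
= 0.03


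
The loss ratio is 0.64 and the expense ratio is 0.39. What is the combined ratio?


Combined ratio = loss ratio + expense ratio
= 0.64 + 0.39
= 1.03


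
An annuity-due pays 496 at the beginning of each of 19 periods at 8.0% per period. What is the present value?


PV_due = PMT * (1-(1+i)^(-n))/i * (1+i)
PV_immediate = 4763.3852
PV_due = 4763.3852 * 1.08
= 5144.456


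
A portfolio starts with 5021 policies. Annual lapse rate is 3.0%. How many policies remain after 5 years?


remaining = initial * (1 - lapse)^years
= 5021 * (1 - 0.03)^5
= 5021 * 0.858734
= 4311.7035


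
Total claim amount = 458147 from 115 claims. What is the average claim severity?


severity = total / number
= 458147 / 115
= 3983.887


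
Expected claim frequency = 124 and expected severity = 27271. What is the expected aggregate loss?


E[S] = E[N] * E[X]
= 124 * 27271
= 3.3816e+06


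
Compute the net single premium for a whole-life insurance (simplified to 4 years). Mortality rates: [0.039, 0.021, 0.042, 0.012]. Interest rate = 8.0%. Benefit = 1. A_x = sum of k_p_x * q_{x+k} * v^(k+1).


v = 0.925926
Year 0: k_p_x=1.0, q=0.039, term=0.036111
Year 1: k_p_x=0.961, q=0.021, term=0.017302
Year 2: k_p_x=0.940819, q=0.042, term=0.031368
Year 3: k_p_x=0.901305, q=0.012, term=0.00795
A_x = 0.0927


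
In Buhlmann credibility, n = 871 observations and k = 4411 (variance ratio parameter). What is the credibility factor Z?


Z = n / (n + k)
= 871 / (871 + 4411)
= 871 / 5282
= 0.1649


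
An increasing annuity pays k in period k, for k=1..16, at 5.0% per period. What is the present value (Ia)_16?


(Ia)_n = sum_{k=1}^{n} k * v^k, v = 1/(1+i)
v = 0.952381
Sum computed term by term:
(Ia)_16 = 80.9975


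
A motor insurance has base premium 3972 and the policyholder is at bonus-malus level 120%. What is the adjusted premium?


adjusted = base * BM_level / 100
= 3972 * 120 / 100
= 3972 * 1.2
= 4766.4


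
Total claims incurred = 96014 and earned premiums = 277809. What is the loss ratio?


Loss ratio = claims / premiums
= 96014 / 277809
= 0.3456


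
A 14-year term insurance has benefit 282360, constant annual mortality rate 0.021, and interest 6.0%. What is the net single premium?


NSP = benefit * sum_{k=0}^{n-1} k_p_x * q * v^(k+1)
With constant q=0.021, v=0.943396
Sum = 0.174065
NSP = 282360 * 0.174065
= 49149.0202


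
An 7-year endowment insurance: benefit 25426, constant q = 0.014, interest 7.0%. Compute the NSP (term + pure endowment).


Term component = 1846.6712
Pure endowment = 7_p_x * v^7 * benefit = 0.906021 * 0.62275 * 25426 = 14345.9728
NSP = 16192.644


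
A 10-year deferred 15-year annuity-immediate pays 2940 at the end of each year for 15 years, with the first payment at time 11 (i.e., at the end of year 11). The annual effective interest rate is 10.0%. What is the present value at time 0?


PV at time 10 of the 15-year annuity-immediate:
a_n = 2940 * (1-(1+0.1)^(-15))/0.1 = 22361.8737
Discount back 10 years to time 0:
PV = 22361.8737 * (1+0.1)^(-10)
= 22361.8737 * 0.385543
= 8621.4704


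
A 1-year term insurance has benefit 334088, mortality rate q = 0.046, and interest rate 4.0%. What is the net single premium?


NSP = benefit * q * v
v = 1/(1+i) = 0.961538
NSP = 334088 * 0.046 * 0.961538
= 14776.9692


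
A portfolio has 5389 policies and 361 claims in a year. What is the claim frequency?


frequency = claims / policies
= 361 / 5389
= 0.067


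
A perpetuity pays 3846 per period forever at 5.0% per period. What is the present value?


PV = PMT / i
= 3846 / 0.05
= 76920.0


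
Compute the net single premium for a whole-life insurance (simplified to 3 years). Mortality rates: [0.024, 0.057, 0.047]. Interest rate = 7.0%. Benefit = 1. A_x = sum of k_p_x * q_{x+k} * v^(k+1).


v = 0.934579
Year 0: k_p_x=1.0, q=0.024, term=0.02243
Year 1: k_p_x=0.976, q=0.057, term=0.048591
Year 2: k_p_x=0.920368, q=0.047, term=0.035311
A_x = 0.1063


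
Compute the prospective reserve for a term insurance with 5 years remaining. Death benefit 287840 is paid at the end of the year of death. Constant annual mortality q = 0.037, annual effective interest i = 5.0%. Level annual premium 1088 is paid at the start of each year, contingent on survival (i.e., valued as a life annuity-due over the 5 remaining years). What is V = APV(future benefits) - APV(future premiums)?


v = 1/(1+i) = 0.952381
APV(future benefits) per unit = sum_{k=0}^{4} k_p_x * q * v^(k+1) = 0.149314
APV(future benefits) = 287840 * 0.149314 = 42978.4949
Life annuity-due factor ä_{x:5} = sum_{k=0}^{4} k_p_x * v^k = 4.237285
APV(future premiums) = 1088 * 4.237285 = 4610.1656
V = 42978.4949 - 4610.1656
= 38368.3293


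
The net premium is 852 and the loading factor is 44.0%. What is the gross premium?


Gross = net * (1 + loading)
= 852 * (1 + 0.44)
= 852 * 1.44
= 1226.88


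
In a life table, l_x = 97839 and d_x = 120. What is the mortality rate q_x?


q_x = d_x / l_x
= 120 / 97839
= 0.0012


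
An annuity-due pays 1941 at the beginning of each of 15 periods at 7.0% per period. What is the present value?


PV_due = PMT * (1-(1+i)^(-n))/i * (1+i)
PV_immediate = 17678.4611
PV_due = 17678.4611 * 1.07
= 18915.9534


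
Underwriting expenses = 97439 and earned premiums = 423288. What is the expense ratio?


Expense ratio = expenses / premiums
= 97439 / 423288
= 0.2302


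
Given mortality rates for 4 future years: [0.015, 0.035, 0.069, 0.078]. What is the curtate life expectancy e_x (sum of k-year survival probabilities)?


e_x = sum_{k=1}^{n} k_p_x
k_p_x values:
  1_p_x = 0.985
  2_p_x = 0.950525
  3_p_x = 0.884939
  4_p_x = 0.815914
e_x = 3.6364


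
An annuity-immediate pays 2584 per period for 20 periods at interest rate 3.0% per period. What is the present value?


PV = PMT * (1 - (1+i)^(-n)) / i
= 2584 * (1 - (1+0.03)^(-20)) / 0.03
= 2584 * (1 - 0.553676) / 0.03
= 2584 * 14.877475
= 38443.395


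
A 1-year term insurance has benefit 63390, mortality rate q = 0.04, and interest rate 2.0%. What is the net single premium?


NSP = benefit * q * v
v = 1/(1+i) = 0.980392
NSP = 63390 * 0.04 * 0.980392
= 2485.8824


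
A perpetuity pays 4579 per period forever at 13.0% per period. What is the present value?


PV = PMT / i
= 4579 / 0.13
= 35223.0769


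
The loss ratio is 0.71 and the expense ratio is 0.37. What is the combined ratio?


Combined ratio = loss ratio + expense ratio
= 0.71 + 0.37
= 1.08


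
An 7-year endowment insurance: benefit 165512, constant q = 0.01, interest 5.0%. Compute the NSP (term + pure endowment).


Term component = 9312.7688
Pure endowment = 7_p_x * v^7 * benefit = 0.932065 * 0.710681 * 165512 = 109635.3873
NSP = 118948.1561


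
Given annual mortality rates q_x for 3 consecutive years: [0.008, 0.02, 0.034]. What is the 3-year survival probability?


p_k = 1 - q_k for each year
Survival = product of (1 - q_k)
= 0.992 * 0.98 * 0.966
= 0.9391


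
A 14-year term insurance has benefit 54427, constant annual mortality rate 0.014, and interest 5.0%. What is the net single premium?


NSP = benefit * sum_{k=0}^{n-1} k_p_x * q * v^(k+1)
With constant q=0.014, v=0.952381
Sum = 0.128057
NSP = 54427 * 0.128057
= 6969.7479


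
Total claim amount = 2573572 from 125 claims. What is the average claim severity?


severity = total / number
= 2573572 / 125
= 20588.576


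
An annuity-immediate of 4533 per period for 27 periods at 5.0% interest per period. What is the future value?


FV = PMT * ((1+i)^n - 1) / i
= 4533 * ((1.05)^27 - 1) / 0.05
= 4533 * (3.733456 - 1) / 0.05
= 247815.1502


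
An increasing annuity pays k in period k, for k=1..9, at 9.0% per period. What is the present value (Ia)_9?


(Ia)_n = sum_{k=1}^{n} k * v^k, v = 1/(1+i)
v = 0.917431
Sum computed term by term:
(Ia)_9 = 26.5663


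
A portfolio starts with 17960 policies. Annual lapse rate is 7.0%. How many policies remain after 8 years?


remaining = initial * (1 - lapse)^years
= 17960 * (1 - 0.07)^8
= 17960 * 0.559582
= 10050.0893


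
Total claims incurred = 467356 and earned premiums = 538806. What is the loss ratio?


Loss ratio = claims / premiums
= 467356 / 538806
= 0.8674


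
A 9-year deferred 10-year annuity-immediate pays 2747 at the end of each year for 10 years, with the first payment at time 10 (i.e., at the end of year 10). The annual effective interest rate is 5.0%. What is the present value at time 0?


PV at time 9 of the 10-year annuity-immediate:
a_n = 2747 * (1-(1+0.05)^(-10))/0.05 = 21211.6059
Discount back 9 years to time 0:
PV = 21211.6059 * (1+0.05)^(-9)
= 21211.6059 * 0.644609
= 13673.1903


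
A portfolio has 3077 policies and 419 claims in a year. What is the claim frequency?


frequency = claims / policies
= 419 / 3077
= 0.1362


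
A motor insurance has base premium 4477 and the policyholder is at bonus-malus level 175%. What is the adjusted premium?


adjusted = base * BM_level / 100
= 4477 * 175 / 100
= 4477 * 1.75
= 7834.75


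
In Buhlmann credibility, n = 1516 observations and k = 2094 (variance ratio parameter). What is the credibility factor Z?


Z = n / (n + k)
= 1516 / (1516 + 2094)
= 1516 / 3610
= 0.4199


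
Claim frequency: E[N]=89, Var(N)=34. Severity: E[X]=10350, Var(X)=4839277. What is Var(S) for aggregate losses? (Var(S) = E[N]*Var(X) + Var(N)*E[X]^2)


Var(S) = E[N]*Var(X) + Var(N)*E[X]^2
= 89*4839277 + 34*10350^2
= 430695653 + 3642165000
= 4.0729e+09


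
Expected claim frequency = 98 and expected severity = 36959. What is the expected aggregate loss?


E[S] = E[N] * E[X]
= 98 * 36959
= 3.6220e+06


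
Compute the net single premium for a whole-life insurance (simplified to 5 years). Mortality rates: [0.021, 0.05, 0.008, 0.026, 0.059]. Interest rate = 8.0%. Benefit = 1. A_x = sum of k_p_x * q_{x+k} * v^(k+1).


v = 0.925926
Year 0: k_p_x=1.0, q=0.021, term=0.019444
Year 1: k_p_x=0.979, q=0.05, term=0.041967
Year 2: k_p_x=0.93005, q=0.008, term=0.005906
Year 3: k_p_x=0.92261, q=0.026, term=0.017632
Year 4: k_p_x=0.898622, q=0.059, term=0.036084
A_x = 0.121


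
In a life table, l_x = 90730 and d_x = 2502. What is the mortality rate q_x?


q_x = d_x / l_x
= 2502 / 90730
= 0.0276


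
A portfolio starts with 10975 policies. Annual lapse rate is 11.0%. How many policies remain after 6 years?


remaining = initial * (1 - lapse)^years
= 10975 * (1 - 0.11)^6
= 10975 * 0.496981
= 5454.3697


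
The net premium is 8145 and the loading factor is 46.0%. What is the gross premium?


Gross = net * (1 + loading)
= 8145 * (1 + 0.46)
= 8145 * 1.46
= 11891.7


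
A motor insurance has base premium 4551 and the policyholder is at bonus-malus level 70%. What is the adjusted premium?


adjusted = base * BM_level / 100
= 4551 * 70 / 100
= 4551 * 0.7
= 3185.7


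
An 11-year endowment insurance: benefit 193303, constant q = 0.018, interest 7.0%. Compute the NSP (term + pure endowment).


Term component = 24156.5263
Pure endowment = 11_p_x * v^11 * benefit = 0.818892 * 0.475093 * 193303 = 75204.4268
NSP = 99360.9531


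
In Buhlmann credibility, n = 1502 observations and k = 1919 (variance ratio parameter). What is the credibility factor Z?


Z = n / (n + k)
= 1502 / (1502 + 1919)
= 1502 / 3421
= 0.4391


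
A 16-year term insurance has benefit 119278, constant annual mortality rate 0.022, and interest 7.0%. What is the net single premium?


NSP = benefit * sum_{k=0}^{n-1} k_p_x * q * v^(k+1)
With constant q=0.022, v=0.934579
Sum = 0.182387
NSP = 119278 * 0.182387
= 21754.7493


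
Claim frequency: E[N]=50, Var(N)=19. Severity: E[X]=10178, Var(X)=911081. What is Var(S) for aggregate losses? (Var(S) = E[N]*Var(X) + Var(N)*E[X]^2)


Var(S) = E[N]*Var(X) + Var(N)*E[X]^2
= 50*911081 + 19*10178^2
= 45554050 + 1968241996
= 2.0138e+09


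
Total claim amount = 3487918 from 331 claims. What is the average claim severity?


severity = total / number
= 3487918 / 331
= 10537.5166


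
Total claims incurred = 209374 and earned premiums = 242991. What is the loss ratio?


Loss ratio = claims / premiums
= 209374 / 242991
= 0.8617


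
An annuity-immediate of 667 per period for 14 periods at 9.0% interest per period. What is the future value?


FV = PMT * ((1+i)^n - 1) / i
= 667 * ((1.09)^14 - 1) / 0.09
= 667 * (3.341727 - 1) / 0.09
= 17354.7992


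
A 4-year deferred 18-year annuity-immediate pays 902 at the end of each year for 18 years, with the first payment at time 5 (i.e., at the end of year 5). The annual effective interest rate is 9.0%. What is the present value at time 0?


PV at time 4 of the 18-year annuity-immediate:
a_n = 902 * (1-(1+0.09)^(-18))/0.09 = 7897.5738
Discount back 4 years to time 0:
PV = 7897.5738 * (1+0.09)^(-4)
= 7897.5738 * 0.708425
= 5594.8404


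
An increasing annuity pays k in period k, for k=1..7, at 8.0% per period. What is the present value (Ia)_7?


(Ia)_n = sum_{k=1}^{n} k * v^k, v = 1/(1+i)
v = 0.925926
Sum computed term by term:
(Ia)_7 = 19.2306


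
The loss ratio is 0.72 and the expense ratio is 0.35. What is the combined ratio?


Combined ratio = loss ratio + expense ratio
= 0.72 + 0.35
= 1.07


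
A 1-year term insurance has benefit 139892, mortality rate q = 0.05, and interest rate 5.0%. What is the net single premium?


NSP = benefit * q * v
v = 1/(1+i) = 0.952381
NSP = 139892 * 0.05 * 0.952381
= 6661.5238


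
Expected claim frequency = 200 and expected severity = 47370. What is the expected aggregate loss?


E[S] = E[N] * E[X]
= 200 * 47370
= 9.4740e+06


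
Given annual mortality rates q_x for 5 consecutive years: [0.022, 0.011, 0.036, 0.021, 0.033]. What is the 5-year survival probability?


p_k = 1 - q_k for each year
Survival = product of (1 - q_k)
= 0.978 * 0.989 * 0.964 * 0.979 * 0.967
= 0.8827


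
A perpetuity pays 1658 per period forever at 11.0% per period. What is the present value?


PV = PMT / i
= 1658 / 0.11
= 15072.7273


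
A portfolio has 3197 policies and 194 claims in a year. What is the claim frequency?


frequency = claims / policies
= 194 / 3197
= 0.0607


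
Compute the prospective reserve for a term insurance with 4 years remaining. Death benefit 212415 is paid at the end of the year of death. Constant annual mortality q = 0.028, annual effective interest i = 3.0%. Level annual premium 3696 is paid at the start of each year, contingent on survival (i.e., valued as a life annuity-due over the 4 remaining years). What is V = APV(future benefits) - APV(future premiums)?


v = 1/(1+i) = 0.970874
APV(future benefits) per unit = sum_{k=0}^{3} k_p_x * q * v^(k+1) = 0.099893
APV(future benefits) = 212415 * 0.099893 = 21218.8038
Life annuity-due factor ä_{x:4} = sum_{k=0}^{3} k_p_x * v^k = 3.674641
APV(future premiums) = 3696 * 3.674641 = 13581.4729
V = 21218.8038 - 13581.4729
= 7637.3309


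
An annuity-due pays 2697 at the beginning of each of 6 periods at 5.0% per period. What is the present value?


PV_due = PMT * (1-(1+i)^(-n))/i * (1+i)
PV_immediate = 13689.1415
PV_due = 13689.1415 * 1.05
= 14373.5986


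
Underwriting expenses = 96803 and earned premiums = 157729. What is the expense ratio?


Expense ratio = expenses / premiums
= 96803 / 157729
= 0.6137


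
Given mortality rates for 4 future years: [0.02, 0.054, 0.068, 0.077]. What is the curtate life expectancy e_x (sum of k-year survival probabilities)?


e_x = sum_{k=1}^{n} k_p_x
k_p_x values:
  1_p_x = 0.98
  2_p_x = 0.92708
  3_p_x = 0.864039
  4_p_x = 0.797508
e_x = 3.5686


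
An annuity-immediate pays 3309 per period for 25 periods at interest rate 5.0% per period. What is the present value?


PV = PMT * (1 - (1+i)^(-n)) / i
= 3309 * (1 - (1+0.05)^(-25)) / 0.05
= 3309 * (1 - 0.295303) / 0.05
= 3309 * 14.093945
= 46636.8626


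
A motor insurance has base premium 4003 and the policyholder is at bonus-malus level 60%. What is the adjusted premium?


adjusted = base * BM_level / 100
= 4003 * 60 / 100
= 4003 * 0.6
= 2401.8


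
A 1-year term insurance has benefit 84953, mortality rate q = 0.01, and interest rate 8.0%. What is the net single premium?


NSP = benefit * q * v
v = 1/(1+i) = 0.925926
NSP = 84953 * 0.01 * 0.925926
= 786.6019


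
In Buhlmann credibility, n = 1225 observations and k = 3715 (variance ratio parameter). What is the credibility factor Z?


Z = n / (n + k)
= 1225 / (1225 + 3715)
= 1225 / 4940
= 0.248


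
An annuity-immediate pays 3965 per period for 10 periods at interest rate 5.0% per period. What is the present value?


PV = PMT * (1 - (1+i)^(-n)) / i
= 3965 * (1 - (1+0.05)^(-10)) / 0.05
= 3965 * (1 - 0.613913) / 0.05
= 3965 * 7.721735
= 30616.679


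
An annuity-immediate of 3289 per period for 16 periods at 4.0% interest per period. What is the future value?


FV = PMT * ((1+i)^n - 1) / i
= 3289 * ((1.04)^16 - 1) / 0.04
= 3289 * (1.872981 - 1) / 0.04
= 71780.8829


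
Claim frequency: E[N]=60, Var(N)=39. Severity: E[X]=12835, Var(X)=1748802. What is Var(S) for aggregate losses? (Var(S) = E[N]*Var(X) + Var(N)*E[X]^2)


Var(S) = E[N]*Var(X) + Var(N)*E[X]^2
= 60*1748802 + 39*12835^2
= 104928120 + 6424751775
= 6.5297e+09


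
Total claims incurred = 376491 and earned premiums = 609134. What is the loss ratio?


Loss ratio = claims / premiums
= 376491 / 609134
= 0.6181


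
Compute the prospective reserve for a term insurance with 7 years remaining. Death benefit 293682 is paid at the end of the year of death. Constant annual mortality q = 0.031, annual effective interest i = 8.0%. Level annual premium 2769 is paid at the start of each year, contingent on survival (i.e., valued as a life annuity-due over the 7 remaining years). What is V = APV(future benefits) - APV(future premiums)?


v = 1/(1+i) = 0.925926
APV(future benefits) per unit = sum_{k=0}^{6} k_p_x * q * v^(k+1) = 0.14856
APV(future benefits) = 293682 * 0.14856 = 43629.4668
Life annuity-due factor ä_{x:7} = sum_{k=0}^{6} k_p_x * v^k = 5.175647
APV(future premiums) = 2769 * 5.175647 = 14331.3662
V = 43629.4668 - 14331.3662
= 29298.1006


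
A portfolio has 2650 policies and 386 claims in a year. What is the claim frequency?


frequency = claims / policies
= 386 / 2650
= 0.1457


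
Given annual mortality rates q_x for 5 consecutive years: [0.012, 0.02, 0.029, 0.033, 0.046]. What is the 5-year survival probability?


p_k = 1 - q_k for each year
Survival = product of (1 - q_k)
= 0.988 * 0.98 * 0.971 * 0.967 * 0.954
= 0.8673


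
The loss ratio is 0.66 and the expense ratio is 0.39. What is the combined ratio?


Combined ratio = loss ratio + expense ratio
= 0.66 + 0.39
= 1.05


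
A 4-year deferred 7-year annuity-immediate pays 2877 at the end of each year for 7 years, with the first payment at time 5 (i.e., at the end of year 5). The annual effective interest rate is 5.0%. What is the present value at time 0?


PV at time 4 of the 7-year annuity-immediate:
a_n = 2877 * (1-(1+0.05)^(-7))/0.05 = 16647.3963
Discount back 4 years to time 0:
PV = 16647.3963 * (1+0.05)^(-4)
= 16647.3963 * 0.822702
= 13695.8541


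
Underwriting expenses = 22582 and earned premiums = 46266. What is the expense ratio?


Expense ratio = expenses / premiums
= 22582 / 46266
= 0.4881


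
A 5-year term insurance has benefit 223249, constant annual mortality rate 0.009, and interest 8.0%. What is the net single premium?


NSP = benefit * sum_{k=0}^{n-1} k_p_x * q * v^(k+1)
With constant q=0.009, v=0.925926
Sum = 0.035342
NSP = 223249 * 0.035342
= 7890.1475


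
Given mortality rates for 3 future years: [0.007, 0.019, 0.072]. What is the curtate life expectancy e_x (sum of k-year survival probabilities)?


e_x = sum_{k=1}^{n} k_p_x
k_p_x values:
  1_p_x = 0.993
  2_p_x = 0.974133
  3_p_x = 0.903995
e_x = 2.8711


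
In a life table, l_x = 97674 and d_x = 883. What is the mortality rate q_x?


q_x = d_x / l_x
= 883 / 97674
= 0.009


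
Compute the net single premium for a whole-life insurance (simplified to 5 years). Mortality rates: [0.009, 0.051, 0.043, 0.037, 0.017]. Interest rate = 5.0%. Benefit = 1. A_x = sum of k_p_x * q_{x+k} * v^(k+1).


v = 0.952381
Year 0: k_p_x=1.0, q=0.009, term=0.008571
Year 1: k_p_x=0.991, q=0.051, term=0.045842
Year 2: k_p_x=0.940459, q=0.043, term=0.034933
Year 3: k_p_x=0.900019, q=0.037, term=0.027397
Year 4: k_p_x=0.866719, q=0.017, term=0.011545
A_x = 0.1283


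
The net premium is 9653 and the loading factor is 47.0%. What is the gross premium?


Gross = net * (1 + loading)
= 9653 * (1 + 0.47)
= 9653 * 1.47
= 14189.91


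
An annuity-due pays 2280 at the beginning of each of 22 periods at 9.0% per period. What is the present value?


PV_due = PMT * (1-(1+i)^(-n))/i * (1+i)
PV_immediate = 21528.73
PV_due = 21528.73 * 1.09
= 23466.3157


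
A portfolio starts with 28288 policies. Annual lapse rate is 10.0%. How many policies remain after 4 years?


remaining = initial * (1 - lapse)^years
= 28288 * (1 - 0.1)^4
= 28288 * 0.6561
= 18559.7568


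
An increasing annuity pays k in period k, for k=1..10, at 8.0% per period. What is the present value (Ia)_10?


(Ia)_n = sum_{k=1}^{n} k * v^k, v = 1/(1+i)
v = 0.925926
Sum computed term by term:
(Ia)_10 = 32.6869


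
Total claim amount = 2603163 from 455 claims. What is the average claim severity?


severity = total / number
= 2603163 / 455
= 5721.2374


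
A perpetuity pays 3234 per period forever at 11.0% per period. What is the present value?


PV = PMT / i
= 3234 / 0.11
= 29400.0
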